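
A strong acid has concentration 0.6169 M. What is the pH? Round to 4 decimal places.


A strong acid dissociates completely, so [H+] equals the given concentration.
pH = -log10([H+]) = -log10(0.6169)
pH = 0.20978523, rounded to 4 dp:

0.2098


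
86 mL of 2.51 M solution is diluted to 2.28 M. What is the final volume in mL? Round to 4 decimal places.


Dilution: M1*V1 = M2*V2, solve for V2.
V2 = M1*V1 / M2
V2 = 2.51 * 86 / 2.28
V2 = 215.86 / 2.28
V2 = 94.6754386 mL, rounded to 4 dp:

94.6754 mL


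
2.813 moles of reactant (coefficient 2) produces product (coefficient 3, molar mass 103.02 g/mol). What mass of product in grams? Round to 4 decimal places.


Use the coefficient ratio to convert reactant moles to product moles, then multiply by the product's molar mass.
moles_P = moles_R * (coeff_P / coeff_R) = 2.813 * (3/2) = 4.2195
mass_P = moles_P * M_P = 4.2195 * 103.02
mass_P = 434.69289 g, rounded to 4 dp:

434.6929 g


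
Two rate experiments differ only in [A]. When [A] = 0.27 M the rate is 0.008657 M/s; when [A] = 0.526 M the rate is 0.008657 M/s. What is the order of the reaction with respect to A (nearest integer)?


Rate is proportional to [A]^n, so rate2/rate1 = ([A]2/[A]1)^n. Take logs to solve for n.
rate2/rate1 = 0.008657 / 0.008657 = 1.0
[A]2/[A]1 = 0.526 / 0.27 = 1.9481
n = ln(1.0) / ln(1.9481) = 0.0
Nearest integer order:

0


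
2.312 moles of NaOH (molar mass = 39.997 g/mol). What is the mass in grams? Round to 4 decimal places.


mass = n * M
mass = 2.312 * 39.997
mass = 92.473064 g, rounded to 4 dp:

92.4731 g


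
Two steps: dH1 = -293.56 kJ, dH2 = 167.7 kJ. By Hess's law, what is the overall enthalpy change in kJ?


Hess's law: enthalpy is a state function, so add the step enthalpies.
dH_total = dH1 + dH2 = -293.56 + (167.7)
dH_total = -125.86 kJ:

-125.86 kJ


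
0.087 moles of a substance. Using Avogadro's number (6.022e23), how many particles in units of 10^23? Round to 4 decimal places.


N = n * NA, then divide by 1e23 for the requested units.
N / 1e23 = n * 6.022
N / 1e23 = 0.087 * 6.022
N / 1e23 = 0.523914, rounded to 4 dp:

0.5239


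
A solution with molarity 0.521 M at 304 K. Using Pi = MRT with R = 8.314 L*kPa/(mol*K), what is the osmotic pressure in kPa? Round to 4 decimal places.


Osmotic pressure (van't Hoff): Pi = M*R*T.
RT = 8.314 * 304 = 2527.456
Pi = 0.521 * 2527.456
Pi = 1316.804576 kPa, rounded to 4 dp:

1316.8046 kPa


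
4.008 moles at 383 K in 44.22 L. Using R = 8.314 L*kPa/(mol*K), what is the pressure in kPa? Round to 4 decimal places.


PV = nRT, solve for P = nRT / V.
nRT = 4.008 * 8.314 * 383 = 12762.5221
P = 12762.5221 / 44.22
P = 288.61424921 kPa, rounded to 4 dp:

288.6142 kPa


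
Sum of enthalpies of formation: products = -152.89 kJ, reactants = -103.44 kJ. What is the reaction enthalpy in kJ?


dH_rxn = sum(dH_f products) - sum(dH_f reactants)
dH_rxn = -152.89 - (-103.44)
dH_rxn = -49.45 kJ:

-49.45 kJ


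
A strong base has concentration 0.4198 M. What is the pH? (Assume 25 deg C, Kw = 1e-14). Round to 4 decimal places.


A strong base dissociates completely, so [OH-] equals the given concentration.
pOH = -log10([OH-]) = -log10(0.4198) = 0.376958
pH = 14 - pOH = 14 - 0.376958
pH = 13.623042, rounded to 4 dp:

13.6230


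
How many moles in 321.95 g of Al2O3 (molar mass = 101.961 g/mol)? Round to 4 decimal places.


n = mass / M
n = 321.95 / 101.961
n = 3.15757986 mol, rounded to 4 dp:

3.1576 mol


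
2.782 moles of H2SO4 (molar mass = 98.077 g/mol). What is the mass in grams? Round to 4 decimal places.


mass = n * M
mass = 2.782 * 98.077
mass = 272.850214 g, rounded to 4 dp:

272.8502 g


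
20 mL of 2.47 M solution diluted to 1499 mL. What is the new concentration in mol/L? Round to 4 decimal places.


Dilution: M1*V1 = M2*V2, solve for M2.
M2 = M1*V1 / V2
M2 = 2.47 * 20 / 1499
M2 = 49.4 / 1499
M2 = 0.0329553 mol/L, rounded to 4 dp:

0.0330 mol/L


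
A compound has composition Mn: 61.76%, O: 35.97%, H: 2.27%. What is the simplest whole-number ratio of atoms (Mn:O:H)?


Assume 100 g of compound, divide each mass% by atomic mass to get moles, then normalize by the smallest to get a raw atom ratio.
Moles per 100 g: Mn: 61.76/54.938 = 1.1242, O: 35.97/15.999 = 2.2483, H: 2.27/1.008 = 2.252
Raw ratio (divide by min = 1.1242): Mn: 1.0, O: 2.0, H: 2.003
Multiply by 1 to clear fractions: Mn: 1.0 ~= 1, O: 2.0 ~= 2, H: 2.003 ~= 2
Reduce by GCD to get the simplest whole-number ratio:

1:2:2


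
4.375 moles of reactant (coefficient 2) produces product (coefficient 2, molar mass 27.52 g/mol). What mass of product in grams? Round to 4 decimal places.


Use the coefficient ratio to convert reactant moles to product moles, then multiply by the product's molar mass.
moles_P = moles_R * (coeff_P / coeff_R) = 4.375 * (2/2) = 4.375
mass_P = moles_P * M_P = 4.375 * 27.52
mass_P = 120.4 g, rounded to 4 dp:

120.4000 g


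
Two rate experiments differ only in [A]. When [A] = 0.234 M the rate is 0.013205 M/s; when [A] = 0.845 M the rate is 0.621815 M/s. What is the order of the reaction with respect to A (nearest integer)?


Rate is proportional to [A]^n, so rate2/rate1 = ([A]2/[A]1)^n. Take logs to solve for n.
rate2/rate1 = 0.621815 / 0.013205 = 47.0894
[A]2/[A]1 = 0.845 / 0.234 = 3.6111
n = ln(47.0894) / ln(3.6111) = 3.0
Nearest integer order:

3


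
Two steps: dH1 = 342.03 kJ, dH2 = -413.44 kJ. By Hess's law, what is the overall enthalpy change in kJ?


Hess's law: enthalpy is a state function, so add the step enthalpies.
dH_total = dH1 + dH2 = 342.03 + (-413.44)
dH_total = -71.41 kJ:

-71.41 kJ


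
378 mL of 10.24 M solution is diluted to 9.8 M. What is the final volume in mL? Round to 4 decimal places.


Dilution: M1*V1 = M2*V2, solve for V2.
V2 = M1*V1 / M2
V2 = 10.24 * 378 / 9.8
V2 = 3870.72 / 9.8
V2 = 394.97142857 mL, rounded to 4 dp:

394.9714 mL


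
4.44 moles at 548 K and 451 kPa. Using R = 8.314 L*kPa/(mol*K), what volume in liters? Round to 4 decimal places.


PV = nRT, solve for V = nRT / P.
nRT = 4.44 * 8.314 * 548 = 20228.9597
V = 20228.9597 / 451
V = 44.85356918 L, rounded to 4 dp:

44.8536 L


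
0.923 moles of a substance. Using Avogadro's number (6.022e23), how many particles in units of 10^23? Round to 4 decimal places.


N = n * NA, then divide by 1e23 for the requested units.
N / 1e23 = n * 6.022
N / 1e23 = 0.923 * 6.022
N / 1e23 = 5.558306, rounded to 4 dp:

5.5583


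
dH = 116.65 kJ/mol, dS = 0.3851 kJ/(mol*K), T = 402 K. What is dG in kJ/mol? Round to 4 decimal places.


Gibbs: dG = dH - T*dS (consistent units, dS already in kJ/(mol*K)).
T*dS = 402 * 0.3851 = 154.8102
dG = 116.65 - (154.8102)
dG = -38.1602 kJ/mol, rounded to 4 dp:

-38.1602 kJ/mol


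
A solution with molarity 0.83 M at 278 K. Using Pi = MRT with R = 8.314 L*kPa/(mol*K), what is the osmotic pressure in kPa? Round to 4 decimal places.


Osmotic pressure (van't Hoff): Pi = M*R*T.
RT = 8.314 * 278 = 2311.292
Pi = 0.83 * 2311.292
Pi = 1918.37236 kPa, rounded to 4 dp:

1918.3724 kPa


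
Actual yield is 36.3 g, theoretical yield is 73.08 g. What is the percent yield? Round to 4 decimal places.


% yield = 100 * actual / theoretical
% yield = 100 * 36.3 / 73.08
% yield = 49.67159278 %, rounded to 4 dp:

49.6716 %


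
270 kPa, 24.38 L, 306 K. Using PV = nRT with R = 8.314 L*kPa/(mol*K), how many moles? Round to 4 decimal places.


PV = nRT, solve for n = PV / (RT).
PV = 270 * 24.38 = 6582.6
RT = 8.314 * 306 = 2544.084
n = 6582.6 / 2544.084
n = 2.58741457 mol, rounded to 4 dp:

2.5874 mol


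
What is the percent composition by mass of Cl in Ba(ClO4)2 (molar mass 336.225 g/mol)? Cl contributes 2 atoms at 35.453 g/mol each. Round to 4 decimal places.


pct = 100 * (n_elem * M_elem) / M_total
mass_contribution = 2 * 35.453 = 70.906 g/mol
pct = 100 * 70.906 / 336.225
pct = 21.08885419 %, rounded to 4 dp:

21.0889 %


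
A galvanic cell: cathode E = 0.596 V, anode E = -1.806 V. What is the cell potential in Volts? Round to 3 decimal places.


Standard cell potential: E_cell = E_cathode - E_anode.
E_cell = 0.596 - (-1.806)
E_cell = 2.402 V, rounded to 3 dp:

2.402 V


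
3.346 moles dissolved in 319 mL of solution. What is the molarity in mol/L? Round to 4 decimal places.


Convert volume to liters: V_L = V_mL / 1000.
V_L = 319 / 1000 = 0.319 L
M = n / V_L = 3.346 / 0.319
M = 10.48902821 mol/L, rounded to 4 dp:

10.4890 mol/L


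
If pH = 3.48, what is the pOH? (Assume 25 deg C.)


At 25 deg C, pH + pOH = 14.
pOH = 14 - pH = 14 - 3.48
pOH = 10.52:

10.52


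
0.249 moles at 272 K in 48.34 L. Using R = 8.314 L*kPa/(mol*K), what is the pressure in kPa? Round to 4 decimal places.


PV = nRT, solve for P = nRT / V.
nRT = 0.249 * 8.314 * 272 = 563.0906
P = 563.0906 / 48.34
P = 11.64854365 kPa, rounded to 4 dp:

11.6485 kPa


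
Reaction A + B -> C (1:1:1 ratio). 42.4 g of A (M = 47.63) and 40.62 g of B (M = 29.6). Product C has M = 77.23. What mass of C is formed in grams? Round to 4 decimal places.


Find moles of each reactant; the smaller value is the limiting reagent in a 1:1:1 reaction, so moles_C equals moles of the limiter.
n_A = mass_A / M_A = 42.4 / 47.63 = 0.890195 mol
n_B = mass_B / M_B = 40.62 / 29.6 = 1.372297 mol
Limiting reagent: A (smaller), n_limiting = 0.890195 mol
mass_C = n_limiting * M_C = 0.890195 * 77.23
mass_C = 68.74975985 g, rounded to 4 dp:

68.7498 g


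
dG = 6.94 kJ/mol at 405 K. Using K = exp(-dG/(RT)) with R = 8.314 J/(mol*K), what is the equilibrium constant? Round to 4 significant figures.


dG is in kJ/mol; multiply by 1000 to match R in J/(mol*K).
RT = 8.314 * 405 = 3367.17 J/mol
exponent = -dG*1000 / (RT) = -(6.94*1000) / 3367.17 = -2.061078
K = exp(-2.061078)
K = 0.12731665, rounded to 4 significant figures:

0.1273


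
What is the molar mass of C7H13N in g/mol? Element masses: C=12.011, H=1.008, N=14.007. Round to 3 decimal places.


M = sum(count * atomic_mass) over atoms.
M = 7*12.011 + 13*1.008 + 1*14.007
M = 84.077 + 13.104 + 14.007
M = 111.188 g/mol, rounded to 3 dp:

111.188 g/mol


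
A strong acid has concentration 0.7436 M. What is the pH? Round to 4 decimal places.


A strong acid dissociates completely, so [H+] equals the given concentration.
pH = -log10([H+]) = -log10(0.7436)
pH = 0.12866062, rounded to 4 dp:

0.1287


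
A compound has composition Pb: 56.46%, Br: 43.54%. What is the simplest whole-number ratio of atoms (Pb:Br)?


Assume 100 g of compound, divide each mass% by atomic mass to get moles, then normalize by the smallest to get a raw atom ratio.
Moles per 100 g: Pb: 56.46/207.2 = 0.2725, Br: 43.54/79.904 = 0.5449
Raw ratio (divide by min = 0.2725): Pb: 1.0, Br: 2.0
Multiply by 1 to clear fractions: Pb: 1.0 ~= 1, Br: 2.0 ~= 2
Reduce by GCD to get the simplest whole-number ratio:

1:2


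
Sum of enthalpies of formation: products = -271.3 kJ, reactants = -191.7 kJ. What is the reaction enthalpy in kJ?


dH_rxn = sum(dH_f products) - sum(dH_f reactants)
dH_rxn = -271.3 - (-191.7)
dH_rxn = -79.6 kJ:

-79.60 kJ


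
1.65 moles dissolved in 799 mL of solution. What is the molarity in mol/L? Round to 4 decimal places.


Convert volume to liters: V_L = V_mL / 1000.
V_L = 799 / 1000 = 0.799 L
M = n / V_L = 1.65 / 0.799
M = 2.06508135 mol/L, rounded to 4 dp:

2.0651 mol/L


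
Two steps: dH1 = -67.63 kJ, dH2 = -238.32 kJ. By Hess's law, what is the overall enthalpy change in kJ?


Hess's law: enthalpy is a state function, so add the step enthalpies.
dH_total = dH1 + dH2 = -67.63 + (-238.32)
dH_total = -305.95 kJ:

-305.95 kJ


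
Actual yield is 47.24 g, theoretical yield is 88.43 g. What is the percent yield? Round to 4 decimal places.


% yield = 100 * actual / theoretical
% yield = 100 * 47.24 / 88.43
% yield = 53.4207848 %, rounded to 4 dp:

53.4208 %


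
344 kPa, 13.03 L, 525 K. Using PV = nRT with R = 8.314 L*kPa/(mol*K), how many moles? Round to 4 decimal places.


PV = nRT, solve for n = PV / (RT).
PV = 344 * 13.03 = 4482.32
RT = 8.314 * 525 = 4364.85
n = 4482.32 / 4364.85
n = 1.02691272 mol, rounded to 4 dp:

1.0269 mol


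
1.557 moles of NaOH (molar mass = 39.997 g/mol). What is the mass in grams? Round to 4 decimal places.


mass = n * M
mass = 1.557 * 39.997
mass = 62.275329 g, rounded to 4 dp:

62.2753 g


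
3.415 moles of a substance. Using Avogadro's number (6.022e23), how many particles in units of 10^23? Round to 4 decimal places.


N = n * NA, then divide by 1e23 for the requested units.
N / 1e23 = n * 6.022
N / 1e23 = 3.415 * 6.022
N / 1e23 = 20.56513, rounded to 4 dp:

20.5651


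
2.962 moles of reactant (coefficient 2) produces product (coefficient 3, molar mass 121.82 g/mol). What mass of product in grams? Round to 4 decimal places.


Use the coefficient ratio to convert reactant moles to product moles, then multiply by the product's molar mass.
moles_P = moles_R * (coeff_P / coeff_R) = 2.962 * (3/2) = 4.443
mass_P = moles_P * M_P = 4.443 * 121.82
mass_P = 541.24626 g, rounded to 4 dp:

541.2463 g


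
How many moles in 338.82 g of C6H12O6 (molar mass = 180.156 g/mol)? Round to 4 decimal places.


n = mass / M
n = 338.82 / 180.156
n = 1.88070339 mol, rounded to 4 dp:

1.8807 mol


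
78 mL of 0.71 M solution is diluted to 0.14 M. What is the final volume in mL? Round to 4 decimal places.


Dilution: M1*V1 = M2*V2, solve for V2.
V2 = M1*V1 / M2
V2 = 0.71 * 78 / 0.14
V2 = 55.38 / 0.14
V2 = 395.57142857 mL, rounded to 4 dp:

395.5714 mL


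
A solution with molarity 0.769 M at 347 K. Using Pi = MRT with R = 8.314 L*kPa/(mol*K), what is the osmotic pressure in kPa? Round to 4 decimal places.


Osmotic pressure (van't Hoff): Pi = M*R*T.
RT = 8.314 * 347 = 2884.958
Pi = 0.769 * 2884.958
Pi = 2218.532702 kPa, rounded to 4 dp:

2218.5327 kPa


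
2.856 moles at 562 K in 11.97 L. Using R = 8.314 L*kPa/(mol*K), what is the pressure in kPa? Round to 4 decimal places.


PV = nRT, solve for P = nRT / V.
nRT = 2.856 * 8.314 * 562 = 13344.5686
P = 13344.5686 / 11.97
P = 1114.83446951 kPa, rounded to 4 dp:

1114.8345 kPa


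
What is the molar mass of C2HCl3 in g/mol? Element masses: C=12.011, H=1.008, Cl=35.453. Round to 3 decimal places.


M = sum(count * atomic_mass) over atoms.
M = 2*12.011 + 1*1.008 + 3*35.453
M = 24.022 + 1.008 + 106.359
M = 131.389 g/mol, rounded to 3 dp:

131.389 g/mol


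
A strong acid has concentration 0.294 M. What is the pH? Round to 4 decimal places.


A strong acid dissociates completely, so [H+] equals the given concentration.
pH = -log10([H+]) = -log10(0.294)
pH = 0.53165267, rounded to 4 dp:

0.5317


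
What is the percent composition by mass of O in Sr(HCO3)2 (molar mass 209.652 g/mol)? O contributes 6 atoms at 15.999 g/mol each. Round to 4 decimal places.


pct = 100 * (n_elem * M_elem) / M_total
mass_contribution = 6 * 15.999 = 95.994 g/mol
pct = 100 * 95.994 / 209.652
pct = 45.78730468 %, rounded to 4 dp:

45.7873 %


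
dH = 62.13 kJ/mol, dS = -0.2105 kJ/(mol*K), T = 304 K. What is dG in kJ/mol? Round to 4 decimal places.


Gibbs: dG = dH - T*dS (consistent units, dS already in kJ/(mol*K)).
T*dS = 304 * -0.2105 = -63.992
dG = 62.13 - (-63.992)
dG = 126.122 kJ/mol, rounded to 4 dp:

126.1220 kJ/mol


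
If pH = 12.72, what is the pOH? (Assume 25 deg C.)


At 25 deg C, pH + pOH = 14.
pOH = 14 - pH = 14 - 12.72
pOH = 1.28:

1.28


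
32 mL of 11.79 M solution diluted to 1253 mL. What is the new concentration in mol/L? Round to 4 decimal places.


Dilution: M1*V1 = M2*V2, solve for M2.
M2 = M1*V1 / V2
M2 = 11.79 * 32 / 1253
M2 = 377.28 / 1253
M2 = 0.30110136 mol/L, rounded to 4 dp:

0.3011 mol/L


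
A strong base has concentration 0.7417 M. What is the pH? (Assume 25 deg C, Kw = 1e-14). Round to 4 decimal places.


A strong base dissociates completely, so [OH-] equals the given concentration.
pOH = -log10([OH-]) = -log10(0.7417) = 0.129772
pH = 14 - pOH = 14 - 0.129772
pH = 13.870228, rounded to 4 dp:

13.8702


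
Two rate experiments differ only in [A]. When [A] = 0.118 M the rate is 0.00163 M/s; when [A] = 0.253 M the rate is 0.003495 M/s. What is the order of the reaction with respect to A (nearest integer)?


Rate is proportional to [A]^n, so rate2/rate1 = ([A]2/[A]1)^n. Take logs to solve for n.
rate2/rate1 = 0.003495 / 0.00163 = 2.1442
[A]2/[A]1 = 0.253 / 0.118 = 2.1441
n = ln(2.1442) / ln(2.1441) = 1.0
Nearest integer order:

1


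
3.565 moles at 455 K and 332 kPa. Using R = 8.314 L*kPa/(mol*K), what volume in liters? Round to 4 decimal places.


PV = nRT, solve for V = nRT / P.
nRT = 3.565 * 8.314 * 455 = 13485.9315
V = 13485.9315 / 332
V = 40.6202756 L, rounded to 4 dp:

40.6203 L


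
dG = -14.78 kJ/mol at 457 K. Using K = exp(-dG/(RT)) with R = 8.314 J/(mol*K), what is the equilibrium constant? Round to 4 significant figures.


dG is in kJ/mol; multiply by 1000 to match R in J/(mol*K).
RT = 8.314 * 457 = 3799.498 J/mol
exponent = -dG*1000 / (RT) = -(-14.78*1000) / 3799.498 = 3.88998757
K = exp(3.88998757)
K = 48.910279, rounded to 4 significant figures:

48.91


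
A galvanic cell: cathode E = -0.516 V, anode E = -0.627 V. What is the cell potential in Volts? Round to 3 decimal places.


Standard cell potential: E_cell = E_cathode - E_anode.
E_cell = -0.516 - (-0.627)
E_cell = 0.111 V, rounded to 3 dp:

0.111 V


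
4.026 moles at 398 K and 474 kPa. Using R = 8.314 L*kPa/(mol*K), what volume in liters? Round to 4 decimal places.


PV = nRT, solve for V = nRT / P.
nRT = 4.026 * 8.314 * 398 = 13321.9213
V = 13321.9213 / 474
V = 28.1053192 L, rounded to 4 dp:

28.1053 L


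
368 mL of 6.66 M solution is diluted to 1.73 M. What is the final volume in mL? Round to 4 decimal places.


Dilution: M1*V1 = M2*V2, solve for V2.
V2 = M1*V1 / M2
V2 = 6.66 * 368 / 1.73
V2 = 2450.88 / 1.73
V2 = 1416.69364162 mL, rounded to 4 dp:

1416.6936 mL


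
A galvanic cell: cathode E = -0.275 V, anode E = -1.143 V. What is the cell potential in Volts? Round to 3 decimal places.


Standard cell potential: E_cell = E_cathode - E_anode.
E_cell = -0.275 - (-1.143)
E_cell = 0.868 V, rounded to 3 dp:

0.868 V


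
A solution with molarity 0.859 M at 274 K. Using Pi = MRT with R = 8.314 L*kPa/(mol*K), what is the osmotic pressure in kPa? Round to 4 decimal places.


Osmotic pressure (van't Hoff): Pi = M*R*T.
RT = 8.314 * 274 = 2278.036
Pi = 0.859 * 2278.036
Pi = 1956.832924 kPa, rounded to 4 dp:

1956.8329 kPa


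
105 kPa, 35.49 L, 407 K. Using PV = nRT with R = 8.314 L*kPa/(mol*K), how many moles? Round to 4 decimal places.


PV = nRT, solve for n = PV / (RT).
PV = 105 * 35.49 = 3726.45
RT = 8.314 * 407 = 3383.798
n = 3726.45 / 3383.798
n = 1.10126255 mol, rounded to 4 dp:

1.1013 mol


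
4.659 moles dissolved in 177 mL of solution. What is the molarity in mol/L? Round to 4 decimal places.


Convert volume to liters: V_L = V_mL / 1000.
V_L = 177 / 1000 = 0.177 L
M = n / V_L = 4.659 / 0.177
M = 26.3220339 mol/L, rounded to 4 dp:

26.3220 mol/L


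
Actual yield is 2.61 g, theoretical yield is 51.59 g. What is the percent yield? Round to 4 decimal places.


% yield = 100 * actual / theoretical
% yield = 100 * 2.61 / 51.59
% yield = 5.05911998 %, rounded to 4 dp:

5.0591 %


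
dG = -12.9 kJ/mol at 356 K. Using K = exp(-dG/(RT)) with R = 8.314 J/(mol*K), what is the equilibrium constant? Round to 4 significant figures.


dG is in kJ/mol; multiply by 1000 to match R in J/(mol*K).
RT = 8.314 * 356 = 2959.784 J/mol
exponent = -dG*1000 / (RT) = -(-12.9*1000) / 2959.784 = 4.35842616
K = exp(4.35842616)
K = 78.134067, rounded to 4 significant figures:

78.13


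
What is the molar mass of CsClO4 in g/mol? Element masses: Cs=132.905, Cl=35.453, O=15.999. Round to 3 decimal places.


M = sum(count * atomic_mass) over atoms.
M = 1*132.905 + 1*35.453 + 4*15.999
M = 132.905 + 35.453 + 63.996
M = 232.354 g/mol, rounded to 3 dp:

232.354 g/mol


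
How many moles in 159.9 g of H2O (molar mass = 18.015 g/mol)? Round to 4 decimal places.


n = mass / M
n = 159.9 / 18.015
n = 8.87593672 mol, rounded to 4 dp:

8.8759 mol


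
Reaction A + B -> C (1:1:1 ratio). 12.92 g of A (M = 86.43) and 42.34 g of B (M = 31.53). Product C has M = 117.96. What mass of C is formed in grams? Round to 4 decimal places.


Find moles of each reactant; the smaller value is the limiting reagent in a 1:1:1 reaction, so moles_C equals moles of the limiter.
n_A = mass_A / M_A = 12.92 / 86.43 = 0.149485 mol
n_B = mass_B / M_B = 42.34 / 31.53 = 1.342848 mol
Limiting reagent: A (smaller), n_limiting = 0.149485 mol
mass_C = n_limiting * M_C = 0.149485 * 117.96
mass_C = 17.6332506 g, rounded to 4 dp:

17.6333 g


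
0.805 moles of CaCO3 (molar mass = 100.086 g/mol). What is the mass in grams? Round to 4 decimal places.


mass = n * M
mass = 0.805 * 100.086
mass = 80.56923 g, rounded to 4 dp:

80.5692 g


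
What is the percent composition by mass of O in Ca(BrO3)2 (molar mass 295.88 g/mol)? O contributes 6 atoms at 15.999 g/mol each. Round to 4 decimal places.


pct = 100 * (n_elem * M_elem) / M_total
mass_contribution = 6 * 15.999 = 95.994 g/mol
pct = 100 * 95.994 / 295.88
pct = 32.4435582 %, rounded to 4 dp:

32.4436 %


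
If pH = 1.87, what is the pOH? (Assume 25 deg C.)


At 25 deg C, pH + pOH = 14.
pOH = 14 - pH = 14 - 1.87
pOH = 12.13:

12.13


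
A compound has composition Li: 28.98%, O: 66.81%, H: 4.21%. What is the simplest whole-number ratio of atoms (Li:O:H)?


Assume 100 g of compound, divide each mass% by atomic mass to get moles, then normalize by the smallest to get a raw atom ratio.
Moles per 100 g: Li: 28.98/6.941 = 4.1752, O: 66.81/15.999 = 4.1759, H: 4.21/1.008 = 4.1766
Raw ratio (divide by min = 4.1752): Li: 1.0, O: 1.0, H: 1.0
Multiply by 1 to clear fractions: Li: 1.0 ~= 1, O: 1.0 ~= 1, H: 1.0 ~= 1
Reduce by GCD to get the simplest whole-number ratio:

1:1:1


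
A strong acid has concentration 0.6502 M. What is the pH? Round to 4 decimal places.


A strong acid dissociates completely, so [H+] equals the given concentration.
pH = -log10([H+]) = -log10(0.6502)
pH = 0.18695303, rounded to 4 dp:

0.1870


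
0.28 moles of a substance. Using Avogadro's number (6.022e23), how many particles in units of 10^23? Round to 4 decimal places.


N = n * NA, then divide by 1e23 for the requested units.
N / 1e23 = n * 6.022
N / 1e23 = 0.28 * 6.022
N / 1e23 = 1.68616, rounded to 4 dp:

1.6862


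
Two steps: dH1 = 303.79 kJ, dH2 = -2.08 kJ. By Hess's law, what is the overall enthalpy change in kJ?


Hess's law: enthalpy is a state function, so add the step enthalpies.
dH_total = dH1 + dH2 = 303.79 + (-2.08)
dH_total = 301.71 kJ:

301.71 kJ


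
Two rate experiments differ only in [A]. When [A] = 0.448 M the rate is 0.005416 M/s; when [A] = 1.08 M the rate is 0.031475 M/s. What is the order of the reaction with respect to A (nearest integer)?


Rate is proportional to [A]^n, so rate2/rate1 = ([A]2/[A]1)^n. Take logs to solve for n.
rate2/rate1 = 0.031475 / 0.005416 = 5.8115
[A]2/[A]1 = 1.08 / 0.448 = 2.4107
n = ln(5.8115) / ln(2.4107) = 2.0
Nearest integer order:

2


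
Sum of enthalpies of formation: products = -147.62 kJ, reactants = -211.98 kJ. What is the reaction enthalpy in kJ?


dH_rxn = sum(dH_f products) - sum(dH_f reactants)
dH_rxn = -147.62 - (-211.98)
dH_rxn = 64.36 kJ:

64.36 kJ


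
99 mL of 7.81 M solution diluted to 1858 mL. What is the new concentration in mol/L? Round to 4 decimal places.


Dilution: M1*V1 = M2*V2, solve for M2.
M2 = M1*V1 / V2
M2 = 7.81 * 99 / 1858
M2 = 773.19 / 1858
M2 = 0.41614101 mol/L, rounded to 4 dp:

0.4161 mol/L


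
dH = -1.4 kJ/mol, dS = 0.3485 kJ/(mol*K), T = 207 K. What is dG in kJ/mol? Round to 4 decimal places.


Gibbs: dG = dH - T*dS (consistent units, dS already in kJ/(mol*K)).
T*dS = 207 * 0.3485 = 72.1395
dG = -1.4 - (72.1395)
dG = -73.5395 kJ/mol, rounded to 4 dp:

-73.5395 kJ/mol


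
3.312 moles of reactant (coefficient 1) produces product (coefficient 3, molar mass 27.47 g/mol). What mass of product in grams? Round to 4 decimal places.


Use the coefficient ratio to convert reactant moles to product moles, then multiply by the product's molar mass.
moles_P = moles_R * (coeff_P / coeff_R) = 3.312 * (3/1) = 9.936
mass_P = moles_P * M_P = 9.936 * 27.47
mass_P = 272.94192 g, rounded to 4 dp:

272.9419 g


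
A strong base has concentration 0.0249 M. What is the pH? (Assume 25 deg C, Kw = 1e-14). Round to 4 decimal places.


A strong base dissociates completely, so [OH-] equals the given concentration.
pOH = -log10([OH-]) = -log10(0.0249) = 1.603801
pH = 14 - pOH = 14 - 1.603801
pH = 12.396199, rounded to 4 dp:

12.3962


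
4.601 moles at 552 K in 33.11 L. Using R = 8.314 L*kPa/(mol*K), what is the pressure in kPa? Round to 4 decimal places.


PV = nRT, solve for P = nRT / V.
nRT = 4.601 * 8.314 * 552 = 21115.4981
P = 21115.4981 / 33.11
P = 637.73778617 kPa, rounded to 4 dp:

637.7378 kPa


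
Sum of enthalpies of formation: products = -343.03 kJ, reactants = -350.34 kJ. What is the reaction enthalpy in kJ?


dH_rxn = sum(dH_f products) - sum(dH_f reactants)
dH_rxn = -343.03 - (-350.34)
dH_rxn = 7.31 kJ:

7.31 kJ


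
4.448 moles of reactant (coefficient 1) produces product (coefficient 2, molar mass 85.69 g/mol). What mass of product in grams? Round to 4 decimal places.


Use the coefficient ratio to convert reactant moles to product moles, then multiply by the product's molar mass.
moles_P = moles_R * (coeff_P / coeff_R) = 4.448 * (2/1) = 8.896
mass_P = moles_P * M_P = 8.896 * 85.69
mass_P = 762.29824 g, rounded to 4 dp:

762.2982 g


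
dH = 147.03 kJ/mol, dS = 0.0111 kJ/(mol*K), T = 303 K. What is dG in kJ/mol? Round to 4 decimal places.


Gibbs: dG = dH - T*dS (consistent units, dS already in kJ/(mol*K)).
T*dS = 303 * 0.0111 = 3.3633
dG = 147.03 - (3.3633)
dG = 143.6667 kJ/mol, rounded to 4 dp:

143.6667 kJ/mol


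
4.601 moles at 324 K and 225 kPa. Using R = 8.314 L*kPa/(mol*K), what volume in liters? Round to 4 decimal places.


PV = nRT, solve for V = nRT / P.
nRT = 4.601 * 8.314 * 324 = 12393.8793
V = 12393.8793 / 225
V = 55.083908 L, rounded to 4 dp:

55.0839 L


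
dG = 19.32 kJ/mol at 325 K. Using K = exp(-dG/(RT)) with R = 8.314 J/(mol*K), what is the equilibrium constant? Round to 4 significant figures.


dG is in kJ/mol; multiply by 1000 to match R in J/(mol*K).
RT = 8.314 * 325 = 2702.05 J/mol
exponent = -dG*1000 / (RT) = -(19.32*1000) / 2702.05 = -7.15012676
K = exp(-7.15012676)
K = 0.0007847646, rounded to 4 significant figures:

0.0007848


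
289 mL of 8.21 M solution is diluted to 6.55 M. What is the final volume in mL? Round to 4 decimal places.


Dilution: M1*V1 = M2*V2, solve for V2.
V2 = M1*V1 / M2
V2 = 8.21 * 289 / 6.55
V2 = 2372.69 / 6.55
V2 = 362.24274809 mL, rounded to 4 dp:

362.2427 mL


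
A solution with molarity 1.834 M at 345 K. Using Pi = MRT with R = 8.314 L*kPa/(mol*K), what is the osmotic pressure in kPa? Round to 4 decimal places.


Osmotic pressure (van't Hoff): Pi = M*R*T.
RT = 8.314 * 345 = 2868.33
Pi = 1.834 * 2868.33
Pi = 5260.51722 kPa, rounded to 4 dp:

5260.5172 kPa


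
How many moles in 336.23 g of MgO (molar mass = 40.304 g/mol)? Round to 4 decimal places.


n = mass / M
n = 336.23 / 40.304
n = 8.34234815 mol, rounded to 4 dp:

8.3423 mol


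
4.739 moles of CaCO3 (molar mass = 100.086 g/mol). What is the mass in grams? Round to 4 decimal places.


mass = n * M
mass = 4.739 * 100.086
mass = 474.307554 g, rounded to 4 dp:

474.3076 g


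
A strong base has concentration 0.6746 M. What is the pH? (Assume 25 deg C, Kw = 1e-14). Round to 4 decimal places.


A strong base dissociates completely, so [OH-] equals the given concentration.
pOH = -log10([OH-]) = -log10(0.6746) = 0.170954
pH = 14 - pOH = 14 - 0.170954
pH = 13.829046, rounded to 4 dp:

13.8290


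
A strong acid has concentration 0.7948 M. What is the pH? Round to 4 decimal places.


A strong acid dissociates completely, so [H+] equals the given concentration.
pH = -log10([H+]) = -log10(0.7948)
pH = 0.09974214, rounded to 4 dp:

0.0997


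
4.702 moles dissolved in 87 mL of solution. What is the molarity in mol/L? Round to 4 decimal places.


Convert volume to liters: V_L = V_mL / 1000.
V_L = 87 / 1000 = 0.087 L
M = n / V_L = 4.702 / 0.087
M = 54.04597701 mol/L, rounded to 4 dp:

54.0460 mol/L


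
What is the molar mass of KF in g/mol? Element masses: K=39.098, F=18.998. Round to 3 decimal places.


M = sum(count * atomic_mass) over atoms.
M = 1*39.098 + 1*18.998
M = 39.098 + 18.998
M = 58.096 g/mol, rounded to 3 dp:

58.096 g/mol


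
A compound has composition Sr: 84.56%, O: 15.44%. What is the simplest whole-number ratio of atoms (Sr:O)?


Assume 100 g of compound, divide each mass% by atomic mass to get moles, then normalize by the smallest to get a raw atom ratio.
Moles per 100 g: Sr: 84.56/87.62 = 0.9651, O: 15.44/15.999 = 0.9651
Raw ratio (divide by min = 0.9651): Sr: 1.0, O: 1.0
Multiply by 1 to clear fractions: Sr: 1.0 ~= 1, O: 1.0 ~= 1
Reduce by GCD to get the simplest whole-number ratio:

1:1


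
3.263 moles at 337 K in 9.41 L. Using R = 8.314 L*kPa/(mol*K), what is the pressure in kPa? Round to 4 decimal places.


PV = nRT, solve for P = nRT / V.
nRT = 3.263 * 8.314 * 337 = 9142.3321
P = 9142.3321 / 9.41
P = 971.55495218 kPa, rounded to 4 dp:

971.5550 kPa


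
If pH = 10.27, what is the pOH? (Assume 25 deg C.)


At 25 deg C, pH + pOH = 14.
pOH = 14 - pH = 14 - 10.27
pOH = 3.73:

3.73


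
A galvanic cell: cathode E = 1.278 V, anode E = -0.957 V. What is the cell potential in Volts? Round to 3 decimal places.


Standard cell potential: E_cell = E_cathode - E_anode.
E_cell = 1.278 - (-0.957)
E_cell = 2.235 V, rounded to 3 dp:

2.235 V


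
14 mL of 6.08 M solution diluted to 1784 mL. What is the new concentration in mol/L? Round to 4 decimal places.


Dilution: M1*V1 = M2*V2, solve for M2.
M2 = M1*V1 / V2
M2 = 6.08 * 14 / 1784
M2 = 85.12 / 1784
M2 = 0.047713 mol/L, rounded to 4 dp:

0.0477 mol/L


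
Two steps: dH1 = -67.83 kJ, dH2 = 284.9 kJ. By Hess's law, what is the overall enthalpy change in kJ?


Hess's law: enthalpy is a state function, so add the step enthalpies.
dH_total = dH1 + dH2 = -67.83 + (284.9)
dH_total = 217.07 kJ:

217.07 kJ


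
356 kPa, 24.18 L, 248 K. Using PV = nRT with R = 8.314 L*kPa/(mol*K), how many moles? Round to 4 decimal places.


PV = nRT, solve for n = PV / (RT).
PV = 356 * 24.18 = 8608.08
RT = 8.314 * 248 = 2061.872
n = 8608.08 / 2061.872
n = 4.17488573 mol, rounded to 4 dp:

4.1749 mol


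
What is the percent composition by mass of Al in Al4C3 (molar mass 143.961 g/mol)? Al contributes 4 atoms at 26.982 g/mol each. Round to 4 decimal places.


pct = 100 * (n_elem * M_elem) / M_total
mass_contribution = 4 * 26.982 = 107.928 g/mol
pct = 100 * 107.928 / 143.961
pct = 74.97030446 %, rounded to 4 dp:

74.9703 %


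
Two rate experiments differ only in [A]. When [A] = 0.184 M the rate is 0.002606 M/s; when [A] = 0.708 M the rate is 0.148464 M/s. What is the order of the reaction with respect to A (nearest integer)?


Rate is proportional to [A]^n, so rate2/rate1 = ([A]2/[A]1)^n. Take logs to solve for n.
rate2/rate1 = 0.148464 / 0.002606 = 56.9701
[A]2/[A]1 = 0.708 / 0.184 = 3.8478
n = ln(56.9701) / ln(3.8478) = 3.0
Nearest integer order:

3


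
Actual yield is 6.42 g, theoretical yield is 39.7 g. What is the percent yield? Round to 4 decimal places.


% yield = 100 * actual / theoretical
% yield = 100 * 6.42 / 39.7
% yield = 16.17128463 %, rounded to 4 dp:

16.1713 %


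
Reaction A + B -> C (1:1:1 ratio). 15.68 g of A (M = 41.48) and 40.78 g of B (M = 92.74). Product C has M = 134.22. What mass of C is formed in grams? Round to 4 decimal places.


Find moles of each reactant; the smaller value is the limiting reagent in a 1:1:1 reaction, so moles_C equals moles of the limiter.
n_A = mass_A / M_A = 15.68 / 41.48 = 0.378014 mol
n_B = mass_B / M_B = 40.78 / 92.74 = 0.439724 mol
Limiting reagent: A (smaller), n_limiting = 0.378014 mol
mass_C = n_limiting * M_C = 0.378014 * 134.22
mass_C = 50.73703908 g, rounded to 4 dp:

50.7370 g


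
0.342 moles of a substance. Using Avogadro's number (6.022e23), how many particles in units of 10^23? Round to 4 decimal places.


N = n * NA, then divide by 1e23 for the requested units.
N / 1e23 = n * 6.022
N / 1e23 = 0.342 * 6.022
N / 1e23 = 2.059524, rounded to 4 dp:

2.0595


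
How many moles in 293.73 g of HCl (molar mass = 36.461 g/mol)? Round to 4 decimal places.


n = mass / M
n = 293.73 / 36.461
n = 8.05600505 mol, rounded to 4 dp:

8.0560 mol


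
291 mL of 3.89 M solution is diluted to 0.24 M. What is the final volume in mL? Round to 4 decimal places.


Dilution: M1*V1 = M2*V2, solve for V2.
V2 = M1*V1 / M2
V2 = 3.89 * 291 / 0.24
V2 = 1131.99 / 0.24
V2 = 4716.625 mL, rounded to 4 dp:

4716.6250 mL


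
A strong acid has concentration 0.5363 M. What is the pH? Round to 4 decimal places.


A strong acid dissociates completely, so [H+] equals the given concentration.
pH = -log10([H+]) = -log10(0.5363)
pH = 0.2705922, rounded to 4 dp:

0.2706


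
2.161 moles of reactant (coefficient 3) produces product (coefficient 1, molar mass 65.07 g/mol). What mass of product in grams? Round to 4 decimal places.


Use the coefficient ratio to convert reactant moles to product moles, then multiply by the product's molar mass.
moles_P = moles_R * (coeff_P / coeff_R) = 2.161 * (1/3) = 0.720333
mass_P = moles_P * M_P = 0.720333 * 65.07
mass_P = 46.87206831 g, rounded to 4 dp:

46.8721 g


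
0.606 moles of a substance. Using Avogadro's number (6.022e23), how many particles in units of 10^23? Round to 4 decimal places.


N = n * NA, then divide by 1e23 for the requested units.
N / 1e23 = n * 6.022
N / 1e23 = 0.606 * 6.022
N / 1e23 = 3.649332, rounded to 4 dp:

3.6493


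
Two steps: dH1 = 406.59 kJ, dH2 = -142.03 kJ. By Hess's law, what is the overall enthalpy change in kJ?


Hess's law: enthalpy is a state function, so add the step enthalpies.
dH_total = dH1 + dH2 = 406.59 + (-142.03)
dH_total = 264.56 kJ:

264.56 kJ


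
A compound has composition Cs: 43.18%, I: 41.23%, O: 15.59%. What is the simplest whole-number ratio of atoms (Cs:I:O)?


Assume 100 g of compound, divide each mass% by atomic mass to get moles, then normalize by the smallest to get a raw atom ratio.
Moles per 100 g: Cs: 43.18/132.905 = 0.3249, I: 41.23/126.904 = 0.3249, O: 15.59/15.999 = 0.9744
Raw ratio (divide by min = 0.3249): Cs: 1.0, I: 1.0, O: 2.999
Multiply by 1 to clear fractions: Cs: 1.0 ~= 1, I: 1.0 ~= 1, O: 2.999 ~= 3
Reduce by GCD to get the simplest whole-number ratio:

1:1:3


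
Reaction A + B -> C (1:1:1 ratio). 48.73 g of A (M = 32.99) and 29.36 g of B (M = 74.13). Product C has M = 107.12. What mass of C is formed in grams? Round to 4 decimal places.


Find moles of each reactant; the smaller value is the limiting reagent in a 1:1:1 reaction, so moles_C equals moles of the limiter.
n_A = mass_A / M_A = 48.73 / 32.99 = 1.477114 mol
n_B = mass_B / M_B = 29.36 / 74.13 = 0.396061 mol
Limiting reagent: B (smaller), n_limiting = 0.396061 mol
mass_C = n_limiting * M_C = 0.396061 * 107.12
mass_C = 42.42605432 g, rounded to 4 dp:

42.4261 g


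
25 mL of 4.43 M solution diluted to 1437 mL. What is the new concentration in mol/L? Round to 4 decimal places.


Dilution: M1*V1 = M2*V2, solve for M2.
M2 = M1*V1 / V2
M2 = 4.43 * 25 / 1437
M2 = 110.75 / 1437
M2 = 0.07707029 mol/L, rounded to 4 dp:

0.0771 mol/L


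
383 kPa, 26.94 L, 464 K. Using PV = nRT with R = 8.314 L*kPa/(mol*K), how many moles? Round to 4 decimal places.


PV = nRT, solve for n = PV / (RT).
PV = 383 * 26.94 = 10318.02
RT = 8.314 * 464 = 3857.696
n = 10318.02 / 3857.696
n = 2.67465866 mol, rounded to 4 dp:

2.6747 mol


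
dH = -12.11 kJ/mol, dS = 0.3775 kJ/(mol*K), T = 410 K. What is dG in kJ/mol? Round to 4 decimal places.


Gibbs: dG = dH - T*dS (consistent units, dS already in kJ/(mol*K)).
T*dS = 410 * 0.3775 = 154.775
dG = -12.11 - (154.775)
dG = -166.885 kJ/mol, rounded to 4 dp:

-166.8850 kJ/mol


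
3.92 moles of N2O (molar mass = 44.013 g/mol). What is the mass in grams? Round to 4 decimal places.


mass = n * M
mass = 3.92 * 44.013
mass = 172.53096 g, rounded to 4 dp:

172.5310 g


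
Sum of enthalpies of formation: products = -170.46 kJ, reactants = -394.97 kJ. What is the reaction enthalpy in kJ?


dH_rxn = sum(dH_f products) - sum(dH_f reactants)
dH_rxn = -170.46 - (-394.97)
dH_rxn = 224.51 kJ:

224.51 kJ


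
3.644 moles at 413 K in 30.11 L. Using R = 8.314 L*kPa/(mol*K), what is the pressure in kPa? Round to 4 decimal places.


PV = nRT, solve for P = nRT / V.
nRT = 3.644 * 8.314 * 413 = 12512.3372
P = 12512.3372 / 30.11
P = 415.5542079 kPa, rounded to 4 dp:

415.5542 kPa


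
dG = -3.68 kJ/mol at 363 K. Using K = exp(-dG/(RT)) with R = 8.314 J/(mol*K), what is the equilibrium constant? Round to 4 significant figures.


dG is in kJ/mol; multiply by 1000 to match R in J/(mol*K).
RT = 8.314 * 363 = 3017.982 J/mol
exponent = -dG*1000 / (RT) = -(-3.68*1000) / 3017.982 = 1.21935784
K = exp(1.21935784)
K = 3.3850133, rounded to 4 significant figures:

3.385


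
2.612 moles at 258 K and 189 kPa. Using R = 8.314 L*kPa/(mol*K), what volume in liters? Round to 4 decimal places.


PV = nRT, solve for V = nRT / P.
nRT = 2.612 * 8.314 * 258 = 5602.7713
V = 5602.7713 / 189
V = 29.64429259 L, rounded to 4 dp:

29.6443 L


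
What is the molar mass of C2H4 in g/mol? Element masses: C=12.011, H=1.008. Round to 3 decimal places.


M = sum(count * atomic_mass) over atoms.
M = 2*12.011 + 4*1.008
M = 24.022 + 4.032
M = 28.054 g/mol, rounded to 3 dp:

28.054 g/mol


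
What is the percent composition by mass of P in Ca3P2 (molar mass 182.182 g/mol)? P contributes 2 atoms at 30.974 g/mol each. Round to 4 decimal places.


pct = 100 * (n_elem * M_elem) / M_total
mass_contribution = 2 * 30.974 = 61.948 g/mol
pct = 100 * 61.948 / 182.182
pct = 34.00335928 %, rounded to 4 dp:

34.0034 %


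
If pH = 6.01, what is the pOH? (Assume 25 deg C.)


At 25 deg C, pH + pOH = 14.
pOH = 14 - pH = 14 - 6.01
pOH = 7.99:

7.99


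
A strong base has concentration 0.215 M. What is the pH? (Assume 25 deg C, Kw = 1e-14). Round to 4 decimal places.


A strong base dissociates completely, so [OH-] equals the given concentration.
pOH = -log10([OH-]) = -log10(0.215) = 0.667562
pH = 14 - pOH = 14 - 0.667562
pH = 13.332438, rounded to 4 dp:

13.3324


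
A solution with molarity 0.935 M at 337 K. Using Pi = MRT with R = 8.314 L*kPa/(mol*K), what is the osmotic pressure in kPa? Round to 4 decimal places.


Osmotic pressure (van't Hoff): Pi = M*R*T.
RT = 8.314 * 337 = 2801.818
Pi = 0.935 * 2801.818
Pi = 2619.69983 kPa, rounded to 4 dp:

2619.6998 kPa


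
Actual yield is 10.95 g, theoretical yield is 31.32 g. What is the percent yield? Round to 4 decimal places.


% yield = 100 * actual / theoretical
% yield = 100 * 10.95 / 31.32
% yield = 34.96168582 %, rounded to 4 dp:

34.9617 %


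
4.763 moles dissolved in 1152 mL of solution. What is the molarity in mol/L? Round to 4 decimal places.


Convert volume to liters: V_L = V_mL / 1000.
V_L = 1152 / 1000 = 1.152 L
M = n / V_L = 4.763 / 1.152
M = 4.13454861 mol/L, rounded to 4 dp:

4.1345 mol/L


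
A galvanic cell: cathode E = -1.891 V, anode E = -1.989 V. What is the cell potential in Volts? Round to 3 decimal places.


Standard cell potential: E_cell = E_cathode - E_anode.
E_cell = -1.891 - (-1.989)
E_cell = 0.098 V, rounded to 3 dp:

0.098 V


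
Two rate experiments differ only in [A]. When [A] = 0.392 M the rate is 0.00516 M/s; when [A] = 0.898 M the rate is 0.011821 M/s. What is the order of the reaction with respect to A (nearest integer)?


Rate is proportional to [A]^n, so rate2/rate1 = ([A]2/[A]1)^n. Take logs to solve for n.
rate2/rate1 = 0.011821 / 0.00516 = 2.2909
[A]2/[A]1 = 0.898 / 0.392 = 2.2908
n = ln(2.2909) / ln(2.2908) = 1.0
Nearest integer order:

1
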